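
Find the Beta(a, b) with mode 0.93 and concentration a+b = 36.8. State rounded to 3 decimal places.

Mode = (a−1)/(κ−2) with κ = a+b, so a−1 = 0.93·34.8 = 32.364.
a = 33.364; b = κ − a = 3.436.

a = 33.364, b = 3.436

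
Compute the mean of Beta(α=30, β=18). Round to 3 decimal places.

The Beta mean is α/(α+β) = 30/(30+18) = 0.625.

0.625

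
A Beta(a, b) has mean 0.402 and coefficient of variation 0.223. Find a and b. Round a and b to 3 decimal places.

σ = CV·μ = 0.223×0.402 = 0.08965, so σ² = 0.008036.
s+1 = μ(1−μ)/σ² = 0.240396/0.008036 = 29.9134, so s = a+b = 28.9134.
a = μs = 11.623, b = (1−μ)s = 17.290.

a = 11.623, b = 17.290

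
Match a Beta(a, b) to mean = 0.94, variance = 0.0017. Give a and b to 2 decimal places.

Let s = a+b. The Beta variance is μ(1−μ)/(s+1).
So s+1 = μ(1−μ)/σ² = (0.94×0.06)/0.0017 = 0.0564/0.0017 = 33.1765, giving s = 32.1765.
Then a = μs = 0.94×32.1765 = 30.25 and b = (1−μ)s = 0.06×32.1765 = 1.93.

a = 30.25, b = 1.93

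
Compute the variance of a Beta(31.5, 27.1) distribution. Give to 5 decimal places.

μ = 31.5/58.6 = 0.537543; Var = μ(1−μ)/(α+β+1) = 0.2485905/59.6 = 0.00417.

0.00417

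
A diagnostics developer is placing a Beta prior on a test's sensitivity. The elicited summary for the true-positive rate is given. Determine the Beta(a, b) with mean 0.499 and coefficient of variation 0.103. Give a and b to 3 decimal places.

σ = CV·μ = 0.103×0.499 = 0.05140, so σ² = 0.002642.
s+1 = μ(1−μ)/σ² = 0.249999/0.002642 = 94.6374, so s = a+b = 93.6374.
a = μs = 46.725, b = (1−μ)s = 46.912.

a = 46.725, b = 46.912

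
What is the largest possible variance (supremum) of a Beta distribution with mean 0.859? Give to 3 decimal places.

0.121

Var = μ(1−μ)/(α+β+1), which approaches μ(1−μ) as α+β → 0.
So the supremum is μ(1−μ) = 0.859×0.141 = 0.121.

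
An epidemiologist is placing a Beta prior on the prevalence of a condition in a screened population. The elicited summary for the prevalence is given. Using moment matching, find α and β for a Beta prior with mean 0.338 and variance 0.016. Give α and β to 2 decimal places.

α = 4.39, β = 8.60

Let s = α+β. The Beta variance is μ(1−μ)/(s+1).
So s+1 = μ(1−μ)/σ² = (0.338×0.662)/0.016 = 0.223756/0.016 = 13.9847, giving s = 12.9847.
Then α = μs = 0.338×12.9847 = 4.39 and β = (1−μ)s = 0.662×12.9847 = 8.60.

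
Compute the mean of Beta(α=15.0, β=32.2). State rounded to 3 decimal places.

0.318

The Beta mean is α/(α+β) = 15.0/(15.0+32.2) = 0.318.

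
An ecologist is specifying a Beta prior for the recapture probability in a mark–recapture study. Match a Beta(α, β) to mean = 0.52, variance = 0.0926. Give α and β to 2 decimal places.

α = 0.88, β = 0.81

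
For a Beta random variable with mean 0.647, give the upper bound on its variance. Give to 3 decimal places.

Var = μ(1−μ)/(α+β+1), which approaches μ(1−μ) as α+β → 0.
So the supremum is μ(1−μ) = 0.647×0.353 = 0.228.

0.228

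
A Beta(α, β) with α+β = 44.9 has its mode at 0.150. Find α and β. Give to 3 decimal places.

α = 7.435, β = 37.465

Since the density peak of Beta(α,β) is at (α−1)/(α+β−2),
α = 1 + 0.150(44.9−2) = 7.435 and β = 44.9 − 7.435 = 37.465.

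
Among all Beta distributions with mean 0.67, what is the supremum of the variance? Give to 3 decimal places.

0.221

Var = μ(1−μ)/(α+β+1), which approaches μ(1−μ) as α+β → 0.
So the supremum is μ(1−μ) = 0.67×0.33 = 0.221.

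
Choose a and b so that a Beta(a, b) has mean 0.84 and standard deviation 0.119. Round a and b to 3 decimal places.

a = 7.132, b = 1.359

Variance = 0.119² = 0.014161. The moment-matching identity a+b = μ(1−μ)/Var − 1 gives
a+b = 0.1344/0.014161 − 1 = 8.4909, so a = μ·8.4909 = 7.132 and b = (1−μ)·8.4909 = 1.359.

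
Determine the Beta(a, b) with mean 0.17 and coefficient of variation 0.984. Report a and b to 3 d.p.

a = 0.687, b = 3.355

σ = CV·μ = 0.984×0.17 = 0.16728, so σ² = 0.027983.
s+1 = μ(1−μ)/σ² = 0.1411/0.027983 = 5.0424, so s = a+b = 4.0424.
a = μs = 0.687, b = (1−μ)s = 3.355.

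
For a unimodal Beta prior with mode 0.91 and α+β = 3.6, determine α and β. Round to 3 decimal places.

α = 2.456, β = 1.144

Mode = (α−1)/(κ−2) with κ = α+β, so α−1 = 0.91·1.6 = 1.456.
α = 2.456; β = κ − α = 1.144.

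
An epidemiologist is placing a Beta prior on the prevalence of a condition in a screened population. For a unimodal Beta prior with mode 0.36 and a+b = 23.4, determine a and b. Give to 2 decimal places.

a = 8.70, b = 14.70

For a,b>1 the mode is (a−1)/(a+b−2), so a = mode·(κ−2)+1 = 0.36×21.4+1 = 8.70.
And b = (1−mode)·(κ−2)+1 = 0.64×21.4+1 = 14.70.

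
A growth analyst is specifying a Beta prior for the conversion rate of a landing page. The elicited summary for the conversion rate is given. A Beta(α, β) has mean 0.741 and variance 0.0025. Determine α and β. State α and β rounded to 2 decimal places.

α = 56.14, β = 19.62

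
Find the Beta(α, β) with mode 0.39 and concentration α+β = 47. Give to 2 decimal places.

For α,β>1 the mode is (α−1)/(α+β−2), so α = mode·(κ−2)+1 = 0.39×45+1 = 18.55.
And β = (1−mode)·(κ−2)+1 = 0.61×45+1 = 28.45.

α = 18.55, β = 28.45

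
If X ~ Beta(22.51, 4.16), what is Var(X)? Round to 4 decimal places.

0.0048

μ = 22.51/26.67 = 0.844019; Var = μ(1−μ)/(α+β+1) = 0.1316506/27.67 = 0.0048.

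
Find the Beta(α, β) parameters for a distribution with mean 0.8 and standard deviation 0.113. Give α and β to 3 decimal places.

α = 9.224, β = 2.306

Variance = 0.113² = 0.012769. The moment-matching identity α+β = μ(1−μ)/Var − 1 gives
α+β = 0.16/0.012769 − 1 = 11.5303, so α = μ·11.5303 = 9.224 and β = (1−μ)·11.5303 = 2.306.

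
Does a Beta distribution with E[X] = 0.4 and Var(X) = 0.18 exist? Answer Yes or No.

Yes

A Beta with mean μ has variance μ(1−μ)/(α+β+1) < μ(1−μ).
Here μ(1−μ) = 0.4×0.6 = 0.24, and 0.18 < 0.24.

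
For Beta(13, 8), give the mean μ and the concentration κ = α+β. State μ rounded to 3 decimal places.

μ = 0.619, κ = 21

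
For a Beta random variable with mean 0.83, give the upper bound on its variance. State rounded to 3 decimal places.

Var = μ(1−μ)/(α+β+1), which approaches μ(1−μ) as α+β → 0.
So the supremum is μ(1−μ) = 0.83×0.17 = 0.141.

0.141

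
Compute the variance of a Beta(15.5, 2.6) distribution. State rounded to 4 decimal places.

0.0064

α+β = 18.1 and αβ = 40.30, so Var = αβ/[(α+β)²(α+β+1)] = 40.30/6257.351 = 0.0064.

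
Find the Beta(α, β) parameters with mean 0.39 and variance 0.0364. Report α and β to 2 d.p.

Write ν = α+β; then α = μν and Var = μ(1−μ)/(ν+1).
ν = μ(1−μ)/Var − 1 = 0.2379/0.0364 − 1 = 5.5357.
α = 0.39·5.5357 = 2.16, β = 0.61·5.5357 = 3.38.

α = 2.16, β = 3.38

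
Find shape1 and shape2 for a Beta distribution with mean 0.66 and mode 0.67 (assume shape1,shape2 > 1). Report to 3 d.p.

shape1 = 22.440, shape2 = 11.560

Let s = shape1+shape2. Mean gives shape1 = μs = 0.66s; mode gives (shape1−1)/(s−2) = 0.67.
Substituting: 0.66s − 1 = 0.67(s−2) = 0.67s − 1.34, so -0.01s = -0.34 and s = 34.0000.
Then shape1 = 0.66×34.0000 = 22.440 and shape2 = s−shape1 = 11.560.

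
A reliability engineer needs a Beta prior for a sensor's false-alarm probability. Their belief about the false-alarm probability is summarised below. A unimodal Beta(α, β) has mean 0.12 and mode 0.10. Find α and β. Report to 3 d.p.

α = 4.800, β = 35.200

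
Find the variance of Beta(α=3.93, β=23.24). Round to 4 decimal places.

Var = αβ/[(α+β)²(α+β+1)] = (3.93×23.24)/(27.17²×28.17) = 91.3332/20795.344713 = 0.0044.

0.0044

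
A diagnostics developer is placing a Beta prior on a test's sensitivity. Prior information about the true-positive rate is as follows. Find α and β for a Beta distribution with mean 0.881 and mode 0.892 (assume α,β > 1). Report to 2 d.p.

α = 62.79, β = 8.48

Let s = α+β. Mean gives α = μs = 0.881s; mode gives (α−1)/(s−2) = 0.892.
Substituting: 0.881s − 1 = 0.892(s−2) = 0.892s − 1.784, so -0.011s = -0.784 and s = 71.2727.
Then α = 0.881×71.2727 = 62.79 and β = s−α = 8.48.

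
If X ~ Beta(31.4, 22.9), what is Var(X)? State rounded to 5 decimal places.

0.00441

μ = 31.4/54.3 = 0.578269; Var = μ(1−μ)/(α+β+1) = 0.2438740/55.3 = 0.00441.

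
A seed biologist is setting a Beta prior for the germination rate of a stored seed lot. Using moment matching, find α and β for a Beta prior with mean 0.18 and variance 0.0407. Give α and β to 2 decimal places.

α = 0.47, β = 2.15

By moment matching, α+β = μ(1−μ)/σ² − 1 = (0.18·0.82)/0.0407 − 1 = 3.6265 − 1 = 2.6265.
Since α/(α+β) = μ, α = 0.18·2.6265 = 0.47 and β = 0.82·2.6265 = 2.15.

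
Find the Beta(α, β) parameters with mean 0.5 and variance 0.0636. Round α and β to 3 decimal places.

By moment matching, α+β = μ(1−μ)/σ² − 1 = (0.5·0.5)/0.0636 − 1 = 3.9308 − 1 = 2.9308.
Since α/(α+β) = μ, α = 0.5·2.9308 = 1.465 and β = 0.5·2.9308 = 1.465.

α = 1.465, β = 1.465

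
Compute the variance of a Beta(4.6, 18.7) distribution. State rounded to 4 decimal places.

α+β = 23.3 and αβ = 86.02, so Var = αβ/[(α+β)²(α+β+1)] = 86.02/13192.227 = 0.0065.

0.0065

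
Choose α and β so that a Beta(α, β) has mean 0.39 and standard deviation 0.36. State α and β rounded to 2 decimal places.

α = 0.33, β = 0.51

Variance = 0.36² = 0.1296. The moment-matching identity α+β = μ(1−μ)/Var − 1 gives
α+β = 0.2379/0.1296 − 1 = 0.8356, so α = μ·0.8356 = 0.33 and β = (1−μ)·0.8356 = 0.51.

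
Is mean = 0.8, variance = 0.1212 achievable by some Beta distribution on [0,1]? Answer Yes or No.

Yes

A Beta with mean μ has variance μ(1−μ)/(α+β+1) < μ(1−μ).
Here μ(1−μ) = 0.8×0.2 = 0.16, and 0.1212 < 0.16.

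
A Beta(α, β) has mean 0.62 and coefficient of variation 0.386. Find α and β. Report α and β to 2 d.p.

Var = (CV·μ)² = (0.386×0.62)² = 0.057274.
α+β = μ(1−μ)/Var − 1 = 0.2356/0.057274 − 1 = 3.1136.
Thus α = 0.62·3.1136 = 1.93 and β = 0.38·3.1136 = 1.18.

α = 1.93, β = 1.18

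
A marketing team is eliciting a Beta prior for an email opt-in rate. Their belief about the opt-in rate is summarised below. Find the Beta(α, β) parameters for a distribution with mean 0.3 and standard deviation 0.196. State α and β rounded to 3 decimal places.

α = 1.340, β = 3.127

First σ² = 0.038416. Setting α = μn, β = (1−μ)n with n = α+β,
μ(1−μ)/(n+1) = 0.038416 ⇒ n+1 = 0.21/0.038416 = 5.4665 ⇒ n = 4.4665.
Hence α = 0.3×4.4665 = 1.340, β = 0.7×4.4665 = 3.127.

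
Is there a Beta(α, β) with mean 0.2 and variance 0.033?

Yes

For any Beta, Var(X) < E[X]·(1−E[X]).
Here μ(1−μ) = 0.2×0.8 = 0.16, and 0.033 < 0.16.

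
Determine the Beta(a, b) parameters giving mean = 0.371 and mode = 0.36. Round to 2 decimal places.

With s = a+b: μ = a/s and mode = (a−1)/(s−2). Eliminating a = μs,
μs − 1 = m(s−2) ⇒ s(μ−m) = 1−2m ⇒ s = 0.28/0.011 = 25.4545.
So a = μs = 9.44, b = (1−μ)s = 16.01.

a = 9.44, b = 16.01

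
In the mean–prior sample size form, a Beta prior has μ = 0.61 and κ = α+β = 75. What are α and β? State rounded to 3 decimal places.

α = 45.750, β = 29.250

α = μκ = 0.61×75 = 45.750 and β = (1−μ)κ = 0.39×75 = 29.250.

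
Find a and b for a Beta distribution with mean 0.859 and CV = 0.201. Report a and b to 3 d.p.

a = 2.631, b = 0.432

σ = CV·μ = 0.201×0.859 = 0.17266, so σ² = 0.029811.
s+1 = μ(1−μ)/σ² = 0.121119/0.029811 = 4.0629, so s = a+b = 3.0629.
a = μs = 2.631, b = (1−μ)s = 0.432.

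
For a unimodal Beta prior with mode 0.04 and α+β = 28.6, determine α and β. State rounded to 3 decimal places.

α = 2.064, β = 26.536

For α,β>1 the mode is (α−1)/(α+β−2), so α = mode·(κ−2)+1 = 0.04×26.6+1 = 2.064.
And β = (1−mode)·(κ−2)+1 = 0.96×26.6+1 = 26.536.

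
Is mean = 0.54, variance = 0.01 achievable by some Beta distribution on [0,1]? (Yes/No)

Yes

The Beta variance bound is σ² < μ(1−μ).
Here μ(1−μ) = 0.54×0.46 = 0.2484, and 0.01 < 0.2484.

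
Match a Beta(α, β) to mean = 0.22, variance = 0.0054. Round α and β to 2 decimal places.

α = 6.77, β = 24.01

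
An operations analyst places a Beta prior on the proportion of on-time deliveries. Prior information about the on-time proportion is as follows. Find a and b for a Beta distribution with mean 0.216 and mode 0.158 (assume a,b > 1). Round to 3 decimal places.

a = 2.547, b = 9.246

Let s = a+b. Mean gives a = μs = 0.216s; mode gives (a−1)/(s−2) = 0.158.
Substituting: 0.216s − 1 = 0.158(s−2) = 0.158s − 0.316, so 0.058s = 0.684 and s = 11.7931.
Then a = 0.216×11.7931 = 2.547 and b = s−a = 9.246.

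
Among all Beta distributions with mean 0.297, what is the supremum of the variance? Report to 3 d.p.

0.209

Var = μ(1−μ)/(α+β+1), which approaches μ(1−μ) as α+β → 0.
So the supremum is μ(1−μ) = 0.297×0.703 = 0.209.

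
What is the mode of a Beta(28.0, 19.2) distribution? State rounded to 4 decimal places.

0.5973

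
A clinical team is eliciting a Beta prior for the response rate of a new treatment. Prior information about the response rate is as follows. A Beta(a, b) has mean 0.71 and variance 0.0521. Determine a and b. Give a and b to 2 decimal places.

a = 2.10, b = 0.86

Write ν = a+b; then a = μν and Var = μ(1−μ)/(ν+1).
ν = μ(1−μ)/Var − 1 = 0.2059/0.0521 − 1 = 2.9520.
a = 0.71·2.9520 = 2.10, b = 0.29·2.9520 = 0.86.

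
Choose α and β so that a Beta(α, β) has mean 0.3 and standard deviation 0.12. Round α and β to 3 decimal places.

α = 4.075, β = 9.508

Variance = 0.12² = 0.0144. The moment-matching identity α+β = μ(1−μ)/Var − 1 gives
α+β = 0.21/0.0144 − 1 = 13.5833, so α = μ·13.5833 = 4.075 and β = (1−μ)·13.5833 = 9.508.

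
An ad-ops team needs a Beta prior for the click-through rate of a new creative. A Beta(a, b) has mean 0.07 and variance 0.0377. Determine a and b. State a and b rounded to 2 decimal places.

a = 0.05, b = 0.68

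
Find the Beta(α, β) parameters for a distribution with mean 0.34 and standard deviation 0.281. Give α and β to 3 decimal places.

First σ² = 0.078961. Setting α = μn, β = (1−μ)n with n = α+β,
μ(1−μ)/(n+1) = 0.078961 ⇒ n+1 = 0.2244/0.078961 = 2.8419 ⇒ n = 1.8419.
Hence α = 0.34×1.8419 = 0.626, β = 0.66×1.8419 = 1.216.

α = 0.626, β = 1.216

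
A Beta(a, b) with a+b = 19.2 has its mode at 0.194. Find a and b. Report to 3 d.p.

Since the density peak of Beta(a,b) is at (a−1)/(a+b−2),
a = 1 + 0.194(19.2−2) = 4.337 and b = 19.2 − 4.337 = 14.863.

a = 4.337, b = 14.863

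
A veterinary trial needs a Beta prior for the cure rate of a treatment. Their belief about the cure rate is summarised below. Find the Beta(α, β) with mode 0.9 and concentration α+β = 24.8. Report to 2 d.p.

α = 21.52, β = 3.28

For α,β>1 the mode is (α−1)/(α+β−2), so α = mode·(κ−2)+1 = 0.9×22.8+1 = 21.52.
And β = (1−mode)·(κ−2)+1 = 0.1×22.8+1 = 3.28.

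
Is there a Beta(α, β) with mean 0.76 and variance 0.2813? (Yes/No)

For any Beta, Var(X) < E[X]·(1−E[X]).
Here μ(1−μ) = 0.76×0.24 = 0.1824, and 0.2813 ≥ 0.1824.

No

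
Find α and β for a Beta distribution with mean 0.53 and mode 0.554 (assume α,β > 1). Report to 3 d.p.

α = 2.385, β = 2.115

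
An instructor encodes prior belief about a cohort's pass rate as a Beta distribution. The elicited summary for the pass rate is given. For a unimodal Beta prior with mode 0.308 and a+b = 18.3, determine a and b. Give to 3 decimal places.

Mode = (a−1)/(κ−2) with κ = a+b, so a−1 = 0.308·16.3 = 5.020.
a = 6.020; b = κ − a = 12.280.

a = 6.020, b = 12.280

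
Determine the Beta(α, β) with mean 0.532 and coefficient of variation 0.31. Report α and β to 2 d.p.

α = 4.34, β = 3.82

σ = CV·μ = 0.31×0.532 = 0.16492, so σ² = 0.027199.
s+1 = μ(1−μ)/σ² = 0.248976/0.027199 = 9.1540, so s = α+β = 8.1540.
α = μs = 4.34, β = (1−μ)s = 3.82.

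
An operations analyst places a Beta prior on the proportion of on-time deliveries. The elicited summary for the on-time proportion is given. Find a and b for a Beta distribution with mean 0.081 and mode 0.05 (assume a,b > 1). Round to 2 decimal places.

Let s = a+b. Mean gives a = μs = 0.081s; mode gives (a−1)/(s−2) = 0.05.
Substituting: 0.081s − 1 = 0.05(s−2) = 0.05s − 0.10, so 0.031s = 0.90 and s = 29.0323.
Then a = 0.081×29.0323 = 2.35 and b = s−a = 26.68.

a = 2.35, b = 26.68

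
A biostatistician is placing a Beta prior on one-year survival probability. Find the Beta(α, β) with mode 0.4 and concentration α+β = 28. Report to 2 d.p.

Since the density peak of Beta(α,β) is at (α−1)/(α+β−2),
α = 1 + 0.4(28−2) = 11.40 and β = 28 − 11.40 = 16.60.

α = 11.40, β = 16.60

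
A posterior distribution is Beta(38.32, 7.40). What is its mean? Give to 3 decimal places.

0.838

The Beta mean is α/(α+β) = 38.32/(38.32+7.40) = 0.838.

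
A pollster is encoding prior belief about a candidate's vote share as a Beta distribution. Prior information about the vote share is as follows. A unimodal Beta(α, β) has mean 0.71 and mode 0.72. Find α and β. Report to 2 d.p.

α = 31.24, β = 12.76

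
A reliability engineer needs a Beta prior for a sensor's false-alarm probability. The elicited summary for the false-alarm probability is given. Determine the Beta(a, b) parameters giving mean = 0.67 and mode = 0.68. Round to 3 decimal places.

a = 24.120, b = 11.880

Let s = a+b. Mean gives a = μs = 0.67s; mode gives (a−1)/(s−2) = 0.68.
Substituting: 0.67s − 1 = 0.68(s−2) = 0.68s − 1.36, so -0.01s = -0.36 and s = 36.0000.
Then a = 0.67×36.0000 = 24.120 and b = s−a = 11.880.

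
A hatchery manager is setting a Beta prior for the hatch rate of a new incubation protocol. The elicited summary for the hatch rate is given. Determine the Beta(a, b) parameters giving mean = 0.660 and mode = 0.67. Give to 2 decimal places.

a = 22.44, b = 11.56

Let s = a+b. Mean gives a = μs = 0.660s; mode gives (a−1)/(s−2) = 0.67.
Substituting: 0.660s − 1 = 0.67(s−2) = 0.67s − 1.34, so -0.010s = -0.34 and s = 34.0000.
Then a = 0.660×34.0000 = 22.44 and b = s−a = 11.56.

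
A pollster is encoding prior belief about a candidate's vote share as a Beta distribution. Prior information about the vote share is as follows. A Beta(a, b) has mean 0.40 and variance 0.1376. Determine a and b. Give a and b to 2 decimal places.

a = 0.30, b = 0.45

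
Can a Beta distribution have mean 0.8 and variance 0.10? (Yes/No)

Yes

The Beta variance bound is σ² < μ(1−μ).
Here μ(1−μ) = 0.8×0.2 = 0.16, and 0.10 < 0.16.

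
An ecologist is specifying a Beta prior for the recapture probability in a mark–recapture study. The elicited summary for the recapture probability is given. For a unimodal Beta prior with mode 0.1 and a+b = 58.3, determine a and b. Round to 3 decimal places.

a = 6.630, b = 51.670

Mode = (a−1)/(κ−2) with κ = a+b, so a−1 = 0.1·56.3 = 5.630.
a = 6.630; b = κ − a = 51.670.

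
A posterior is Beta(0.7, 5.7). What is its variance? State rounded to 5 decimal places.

0.01316

μ = 0.7/6.4 = 0.109375; Var = μ(1−μ)/(α+β+1) = 0.0974121/7.4 = 0.01316.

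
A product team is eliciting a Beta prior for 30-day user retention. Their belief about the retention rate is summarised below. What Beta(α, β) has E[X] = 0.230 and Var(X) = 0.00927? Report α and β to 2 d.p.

α = 4.16, β = 13.94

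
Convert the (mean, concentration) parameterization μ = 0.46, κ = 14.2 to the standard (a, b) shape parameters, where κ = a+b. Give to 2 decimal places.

a = 6.53, b = 7.67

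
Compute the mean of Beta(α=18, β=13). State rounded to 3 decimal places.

E[X] = α/(α+β) = 18/31 = 0.581.

0.581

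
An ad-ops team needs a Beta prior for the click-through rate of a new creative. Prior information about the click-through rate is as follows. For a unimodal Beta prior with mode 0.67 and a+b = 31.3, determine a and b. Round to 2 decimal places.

For a,b>1 the mode is (a−1)/(a+b−2), so a = mode·(κ−2)+1 = 0.67×29.3+1 = 20.63.
And b = (1−mode)·(κ−2)+1 = 0.33×29.3+1 = 10.67.

a = 20.63, b = 10.67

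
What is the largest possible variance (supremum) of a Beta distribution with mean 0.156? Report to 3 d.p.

Var = μ(1−μ)/(α+β+1), which approaches μ(1−μ) as α+β → 0.
So the supremum is μ(1−μ) = 0.156×0.844 = 0.132.

0.132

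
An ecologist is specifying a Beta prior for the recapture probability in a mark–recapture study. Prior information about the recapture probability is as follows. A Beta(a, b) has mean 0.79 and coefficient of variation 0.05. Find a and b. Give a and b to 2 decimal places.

σ = CV·μ = 0.05×0.79 = 0.03950, so σ² = 0.001560.
s+1 = μ(1−μ)/σ² = 0.1659/0.001560 = 106.3291, so s = a+b = 105.3291.
a = μs = 83.21, b = (1−μ)s = 22.12.

a = 83.21, b = 22.12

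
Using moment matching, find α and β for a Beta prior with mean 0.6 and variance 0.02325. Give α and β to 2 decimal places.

α = 5.59, β = 3.73

Let s = α+β. The Beta variance is μ(1−μ)/(s+1).
So s+1 = μ(1−μ)/σ² = (0.6×0.4)/0.02325 = 0.24/0.02325 = 10.3226, giving s = 9.3226.
Then α = μs = 0.6×9.3226 = 5.59 and β = (1−μ)s = 0.4×9.3226 = 3.73.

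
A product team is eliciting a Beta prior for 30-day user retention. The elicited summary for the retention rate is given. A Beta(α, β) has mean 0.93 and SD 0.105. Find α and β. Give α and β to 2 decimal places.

σ² = 0.105² = 0.011025.
With s = α+β, Var = μ(1−μ)/(s+1), so s+1 = (0.93×0.07)/0.011025 = 5.9048 and s = 4.9048.
α = μs = 4.56, β = (1−μ)s = 0.34.

α = 4.56, β = 0.34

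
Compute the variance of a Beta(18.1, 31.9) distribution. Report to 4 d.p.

α+β = 50.0 and αβ = 577.39, so Var = αβ/[(α+β)²(α+β+1)] = 577.39/127500.000 = 0.0045.

0.0045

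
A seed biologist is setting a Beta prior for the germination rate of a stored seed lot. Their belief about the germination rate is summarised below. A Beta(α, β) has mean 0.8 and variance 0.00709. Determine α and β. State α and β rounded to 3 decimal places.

Write ν = α+β; then α = μν and Var = μ(1−μ)/(ν+1).
ν = μ(1−μ)/Var − 1 = 0.16/0.00709 − 1 = 21.5670.
α = 0.8·21.5670 = 17.254, β = 0.2·21.5670 = 4.313.

α = 17.254, β = 4.313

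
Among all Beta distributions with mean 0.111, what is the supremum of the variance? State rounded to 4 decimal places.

0.0987

For fixed mean μ the Beta variance is μ(1−μ)/(α+β+1), increasing as α+β decreases.
Its least upper bound (not attained) is μ(1−μ) = 0.111·0.889 = 0.0987.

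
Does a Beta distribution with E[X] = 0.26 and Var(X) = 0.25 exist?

For any Beta, Var(X) < E[X]·(1−E[X]).
Here μ(1−μ) = 0.26×0.74 = 0.1924, and 0.25 ≥ 0.1924.

No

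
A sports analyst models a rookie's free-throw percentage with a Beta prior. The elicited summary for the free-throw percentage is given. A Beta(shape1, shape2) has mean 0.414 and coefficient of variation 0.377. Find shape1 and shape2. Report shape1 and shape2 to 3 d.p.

shape1 = 3.709, shape2 = 5.250

Var = (CV·μ)² = (0.377×0.414)² = 0.024360.
shape1+shape2 = μ(1−μ)/Var − 1 = 0.242604/0.024360 − 1 = 8.9590.
Thus shape1 = 0.414·8.9590 = 3.709 and shape2 = 0.586·8.9590 = 5.250.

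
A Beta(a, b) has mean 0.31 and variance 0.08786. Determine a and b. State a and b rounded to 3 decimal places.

By moment matching, a+b = μ(1−μ)/σ² − 1 = (0.31·0.69)/0.08786 − 1 = 2.4346 − 1 = 1.4346.
Since a/(a+b) = μ, a = 0.31·1.4346 = 0.445 and b = 0.69·1.4346 = 0.990.

a = 0.445, b = 0.990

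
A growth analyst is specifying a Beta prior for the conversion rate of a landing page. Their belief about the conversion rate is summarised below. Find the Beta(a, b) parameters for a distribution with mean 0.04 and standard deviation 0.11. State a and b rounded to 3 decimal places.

a = 0.087, b = 2.087

σ² = 0.11² = 0.0121.
With s = a+b, Var = μ(1−μ)/(s+1), so s+1 = (0.04×0.96)/0.0121 = 3.1736 and s = 2.1736.
a = μs = 0.087, b = (1−μ)s = 2.087.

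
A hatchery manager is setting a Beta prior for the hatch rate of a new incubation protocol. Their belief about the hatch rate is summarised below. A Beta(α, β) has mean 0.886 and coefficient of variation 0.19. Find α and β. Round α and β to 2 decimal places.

σ = CV·μ = 0.19×0.886 = 0.16834, so σ² = 0.028338.
s+1 = μ(1−μ)/σ² = 0.101004/0.028338 = 3.5642, so s = α+β = 2.5642.
α = μs = 2.27, β = (1−μ)s = 0.29.

α = 2.27, β = 0.29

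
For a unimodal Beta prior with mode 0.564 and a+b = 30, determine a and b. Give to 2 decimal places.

a = 16.79, b = 13.21

For a,b>1 the mode is (a−1)/(a+b−2), so a = mode·(κ−2)+1 = 0.564×28+1 = 16.79.
And b = (1−mode)·(κ−2)+1 = 0.436×28+1 = 13.21.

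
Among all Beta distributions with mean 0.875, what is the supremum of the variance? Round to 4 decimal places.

For fixed mean μ the Beta variance is μ(1−μ)/(α+β+1), increasing as α+β decreases.
Its least upper bound (not attained) is μ(1−μ) = 0.875·0.125 = 0.1094.

0.1094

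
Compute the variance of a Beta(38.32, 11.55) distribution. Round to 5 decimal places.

Var = αβ/[(α+β)²(α+β+1)] = (38.32×11.55)/(49.87²×50.87) = 442.5960/126514.549703 = 0.00350.

0.00350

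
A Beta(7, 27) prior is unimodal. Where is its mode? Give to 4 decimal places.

0.1875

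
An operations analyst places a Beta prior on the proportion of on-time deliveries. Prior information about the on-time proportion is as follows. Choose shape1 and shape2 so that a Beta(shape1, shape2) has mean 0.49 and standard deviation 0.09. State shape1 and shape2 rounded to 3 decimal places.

σ² = 0.09² = 0.0081.
With s = shape1+shape2, Var = μ(1−μ)/(s+1), so s+1 = (0.49×0.51)/0.0081 = 30.8519 and s = 29.8519.
shape1 = μs = 14.627, shape2 = (1−μ)s = 15.224.

shape1 = 14.627, shape2 = 15.224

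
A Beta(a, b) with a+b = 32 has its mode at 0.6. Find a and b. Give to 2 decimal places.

a = 19.00, b = 13.00

Mode = (a−1)/(κ−2) with κ = a+b, so a−1 = 0.6·30 = 18.00.
a = 19.00; b = κ − a = 13.00.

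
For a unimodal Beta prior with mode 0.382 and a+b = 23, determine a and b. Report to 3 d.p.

a = 9.022, b = 13.978

Mode = (a−1)/(κ−2) with κ = a+b, so a−1 = 0.382·21 = 8.022.
a = 9.022; b = κ − a = 13.978.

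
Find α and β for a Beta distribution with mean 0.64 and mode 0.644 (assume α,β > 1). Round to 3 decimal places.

With s = α+β: μ = α/s and mode = (α−1)/(s−2). Eliminating α = μs,
μs − 1 = m(s−2) ⇒ s(μ−m) = 1−2m ⇒ s = -0.288/-0.004 = 72.0000.
So α = μs = 46.080, β = (1−μ)s = 25.920.

α = 46.080, β = 25.920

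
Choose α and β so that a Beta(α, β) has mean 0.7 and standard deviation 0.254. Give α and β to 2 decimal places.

α = 1.58, β = 0.68

σ² = 0.254² = 0.064516.
With s = α+β, Var = μ(1−μ)/(s+1), so s+1 = (0.7×0.3)/0.064516 = 3.2550 and s = 2.2550.
α = μs = 1.58, β = (1−μ)s = 0.68.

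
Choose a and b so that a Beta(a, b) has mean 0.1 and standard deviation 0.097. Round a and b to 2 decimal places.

a = 0.86, b = 7.71

σ² = 0.097² = 0.009409.
With s = a+b, Var = μ(1−μ)/(s+1), so s+1 = (0.1×0.9)/0.009409 = 9.5653 and s = 8.5653.
a = μs = 0.86, b = (1−μ)s = 7.71.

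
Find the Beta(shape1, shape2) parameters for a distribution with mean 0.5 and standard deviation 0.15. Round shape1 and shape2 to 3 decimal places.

First σ² = 0.0225. Setting shape1 = μn, shape2 = (1−μ)n with n = shape1+shape2,
μ(1−μ)/(n+1) = 0.0225 ⇒ n+1 = 0.25/0.0225 = 11.1111 ⇒ n = 10.1111.
Hence shape1 = 0.5×10.1111 = 5.056, shape2 = 0.5×10.1111 = 5.056.

shape1 = 5.056, shape2 = 5.056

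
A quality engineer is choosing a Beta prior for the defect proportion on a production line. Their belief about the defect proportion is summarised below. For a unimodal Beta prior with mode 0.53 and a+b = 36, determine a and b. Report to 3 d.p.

Mode = (a−1)/(κ−2) with κ = a+b, so a−1 = 0.53·34 = 18.020.
a = 19.020; b = κ − a = 16.980.

a = 19.020, b = 16.980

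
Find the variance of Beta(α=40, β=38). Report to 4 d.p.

0.0032

Var = αβ/[(α+β)²(α+β+1)] = (40×38)/(78²×79) = 1520/480636 = 0.0032.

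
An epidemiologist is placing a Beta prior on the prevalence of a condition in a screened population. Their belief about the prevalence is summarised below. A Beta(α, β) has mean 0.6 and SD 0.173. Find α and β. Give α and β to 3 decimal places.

α = 4.211, β = 2.808

First σ² = 0.029929. Setting α = μn, β = (1−μ)n with n = α+β,
μ(1−μ)/(n+1) = 0.029929 ⇒ n+1 = 0.24/0.029929 = 8.0190 ⇒ n = 7.0190.
Hence α = 0.6×7.0190 = 4.211, β = 0.4×7.0190 = 2.808.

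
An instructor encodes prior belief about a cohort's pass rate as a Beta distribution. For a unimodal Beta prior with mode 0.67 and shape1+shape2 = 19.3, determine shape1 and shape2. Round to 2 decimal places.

shape1 = 12.59, shape2 = 6.71

For shape1,shape2>1 the mode is (shape1−1)/(shape1+shape2−2), so shape1 = mode·(κ−2)+1 = 0.67×17.3+1 = 12.59.
And shape2 = (1−mode)·(κ−2)+1 = 0.33×17.3+1 = 6.71.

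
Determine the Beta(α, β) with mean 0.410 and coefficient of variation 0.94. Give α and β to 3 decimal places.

σ = CV·μ = 0.94×0.410 = 0.38540, so σ² = 0.148533.
s+1 = μ(1−μ)/σ² = 0.241900/0.148533 = 1.6286, so s = α+β = 0.6286.
α = μs = 0.258, β = (1−μ)s = 0.371.

α = 0.258, β = 0.371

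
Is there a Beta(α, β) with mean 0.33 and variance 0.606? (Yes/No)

For any Beta, Var(X) < E[X]·(1−E[X]).
Here μ(1−μ) = 0.33×0.67 = 0.2211, and 0.606 ≥ 0.2211.

No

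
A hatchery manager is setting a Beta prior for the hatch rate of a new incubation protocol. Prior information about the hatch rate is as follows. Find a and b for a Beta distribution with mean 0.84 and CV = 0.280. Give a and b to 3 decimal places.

a = 1.201, b = 0.229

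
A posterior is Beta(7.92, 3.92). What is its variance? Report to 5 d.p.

μ = 7.92/11.84 = 0.668919; Var = μ(1−μ)/(α+β+1) = 0.2214664/12.84 = 0.01725.

0.01725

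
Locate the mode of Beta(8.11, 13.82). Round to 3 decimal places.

The density x^(α−1)(1−x)^(β−1) is maximised at (α−1)/(α+β−2) = 7.11/19.93 = 0.357.

0.357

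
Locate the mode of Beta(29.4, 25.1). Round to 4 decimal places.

0.5410

With α,β > 1, mode = (α−1)/(α+β−2) = 28.4/52.5 = 0.5410.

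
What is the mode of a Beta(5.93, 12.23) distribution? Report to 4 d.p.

The density x^(α−1)(1−x)^(β−1) is maximised at (α−1)/(α+β−2) = 4.93/16.16 = 0.3051.

0.3051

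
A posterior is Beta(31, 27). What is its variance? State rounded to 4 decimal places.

0.0042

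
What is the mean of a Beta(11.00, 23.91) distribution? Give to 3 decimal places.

The Beta mean is α/(α+β) = 11.00/(11.00+23.91) = 0.315.

0.315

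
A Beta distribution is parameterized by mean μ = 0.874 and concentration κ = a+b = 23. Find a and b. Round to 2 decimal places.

a = μκ = 0.874×23 = 20.10 and b = (1−μ)κ = 0.126×23 = 2.90.

a = 20.10, b = 2.90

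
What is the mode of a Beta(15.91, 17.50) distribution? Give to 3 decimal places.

With α,β > 1, mode = (α−1)/(α+β−2) = 14.91/31.41 = 0.475.

0.475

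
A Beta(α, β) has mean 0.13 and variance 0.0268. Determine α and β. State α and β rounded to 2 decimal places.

α = 0.42, β = 2.80

Write ν = α+β; then α = μν and Var = μ(1−μ)/(ν+1).
ν = μ(1−μ)/Var − 1 = 0.1131/0.0268 − 1 = 3.2201.
α = 0.13·3.2201 = 0.42, β = 0.87·3.2201 = 2.80.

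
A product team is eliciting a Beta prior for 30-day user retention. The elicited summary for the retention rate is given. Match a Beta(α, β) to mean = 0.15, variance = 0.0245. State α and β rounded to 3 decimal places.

α = 0.631, β = 3.573

Write ν = α+β; then α = μν and Var = μ(1−μ)/(ν+1).
ν = μ(1−μ)/Var − 1 = 0.1275/0.0245 − 1 = 4.2041.
α = 0.15·4.2041 = 0.631, β = 0.85·4.2041 = 3.573.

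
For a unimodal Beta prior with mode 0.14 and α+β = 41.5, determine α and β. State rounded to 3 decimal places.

α = 6.530, β = 34.970

Mode = (α−1)/(κ−2) with κ = α+β, so α−1 = 0.14·39.5 = 5.530.
α = 6.530; β = κ − α = 34.970.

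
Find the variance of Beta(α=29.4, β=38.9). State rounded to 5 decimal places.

0.00354

μ = 29.4/68.3 = 0.430454; Var = μ(1−μ)/(α+β+1) = 0.2451633/69.3 = 0.00354.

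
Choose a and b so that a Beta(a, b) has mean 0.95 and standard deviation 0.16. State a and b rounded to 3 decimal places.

Variance = 0.16² = 0.0256. The moment-matching identity a+b = μ(1−μ)/Var − 1 gives
a+b = 0.0475/0.0256 − 1 = 0.8555, so a = μ·0.8555 = 0.813 and b = (1−μ)·0.8555 = 0.043.

a = 0.813, b = 0.043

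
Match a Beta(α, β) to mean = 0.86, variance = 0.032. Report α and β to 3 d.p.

α = 2.376, β = 0.387

By moment matching, α+β = μ(1−μ)/σ² − 1 = (0.86·0.14)/0.032 − 1 = 3.7625 − 1 = 2.7625.
Since α/(α+β) = μ, α = 0.86·2.7625 = 2.376 and β = 0.14·2.7625 = 0.387.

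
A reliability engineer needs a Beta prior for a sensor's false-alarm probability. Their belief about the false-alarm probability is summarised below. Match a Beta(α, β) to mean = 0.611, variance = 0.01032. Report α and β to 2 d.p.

α = 13.46, β = 8.57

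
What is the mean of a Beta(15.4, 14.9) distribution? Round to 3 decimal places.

The Beta mean is α/(α+β) = 15.4/(15.4+14.9) = 0.508.

0.508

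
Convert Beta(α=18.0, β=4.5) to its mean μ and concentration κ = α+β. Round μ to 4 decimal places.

κ = α+β = 18.0+4.5 = 22.5; μ = α/κ = 18.0/22.5 = 0.8000.

μ = 0.8000, κ = 22.5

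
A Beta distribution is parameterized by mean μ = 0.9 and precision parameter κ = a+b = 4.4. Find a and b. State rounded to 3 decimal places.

a = 3.960, b = 0.440

a = μκ = 0.9×4.4 = 3.960 and b = (1−μ)κ = 0.1×4.4 = 0.440.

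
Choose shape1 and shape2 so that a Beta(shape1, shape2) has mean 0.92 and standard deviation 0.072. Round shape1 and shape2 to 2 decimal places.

σ² = 0.072² = 0.005184.
With s = shape1+shape2, Var = μ(1−μ)/(s+1), so s+1 = (0.92×0.08)/0.005184 = 14.1975 and s = 13.1975.
shape1 = μs = 12.14, shape2 = (1−μ)s = 1.06.

shape1 = 12.14, shape2 = 1.06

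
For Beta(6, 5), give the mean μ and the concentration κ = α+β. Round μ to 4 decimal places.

κ = α+β = 6+5 = 11; μ = α/κ = 6/11 = 0.5455.

μ = 0.5455, κ = 11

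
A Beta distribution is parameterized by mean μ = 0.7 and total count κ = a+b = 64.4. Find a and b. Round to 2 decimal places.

a = 45.08, b = 19.32

Split κ in proportion μ : (1−μ): a = 0.7·64.4 = 45.08, b = 64.4 − 45.08 = 19.32.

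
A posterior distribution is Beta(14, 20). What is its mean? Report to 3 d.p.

0.412

The Beta mean is α/(α+β) = 14/(14+20) = 0.412.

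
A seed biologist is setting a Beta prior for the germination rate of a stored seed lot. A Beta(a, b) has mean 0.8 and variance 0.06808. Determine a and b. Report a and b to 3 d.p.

a = 1.080, b = 0.270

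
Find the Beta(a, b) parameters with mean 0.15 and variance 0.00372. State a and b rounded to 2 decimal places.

Write ν = a+b; then a = μν and Var = μ(1−μ)/(ν+1).
ν = μ(1−μ)/Var − 1 = 0.1275/0.00372 − 1 = 33.2742.
a = 0.15·33.2742 = 4.99, b = 0.85·33.2742 = 28.28.

a = 4.99, b = 28.28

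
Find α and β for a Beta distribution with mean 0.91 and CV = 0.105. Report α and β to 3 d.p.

α = 7.253, β = 0.717

Var = (CV·μ)² = (0.105×0.91)² = 0.009130.
α+β = μ(1−μ)/Var − 1 = 0.0819/0.009130 − 1 = 7.9706.
Thus α = 0.91·7.9706 = 7.253 and β = 0.09·7.9706 = 0.717.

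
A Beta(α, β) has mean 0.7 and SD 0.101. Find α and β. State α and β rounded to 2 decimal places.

α = 13.71, β = 5.88

Variance = 0.101² = 0.010201. The moment-matching identity α+β = μ(1−μ)/Var − 1 gives
α+β = 0.21/0.010201 − 1 = 19.5862, so α = μ·19.5862 = 13.71 and β = (1−μ)·19.5862 = 5.88.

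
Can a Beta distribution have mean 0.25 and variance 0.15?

For any Beta, Var(X) < E[X]·(1−E[X]).
Here μ(1−μ) = 0.25×0.75 = 0.1875, and 0.15 < 0.1875.

Yes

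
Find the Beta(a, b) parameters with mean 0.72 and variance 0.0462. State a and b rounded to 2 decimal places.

a = 2.42, b = 0.94

Write ν = a+b; then a = μν and Var = μ(1−μ)/(ν+1).
ν = μ(1−μ)/Var − 1 = 0.2016/0.0462 − 1 = 3.3636.
a = 0.72·3.3636 = 2.42, b = 0.28·3.3636 = 0.94.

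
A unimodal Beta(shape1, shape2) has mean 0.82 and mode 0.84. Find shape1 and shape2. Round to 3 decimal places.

shape1 = 27.880, shape2 = 6.120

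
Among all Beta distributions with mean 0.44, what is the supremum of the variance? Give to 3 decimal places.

0.246

For fixed mean μ the Beta variance is μ(1−μ)/(α+β+1), increasing as α+β decreases.
Its least upper bound (not attained) is μ(1−μ) = 0.44·0.56 = 0.246.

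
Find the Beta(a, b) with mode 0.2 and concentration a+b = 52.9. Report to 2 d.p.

Since the density peak of Beta(a,b) is at (a−1)/(a+b−2),
a = 1 + 0.2(52.9−2) = 11.18 and b = 52.9 − 11.18 = 41.72.

a = 11.18, b = 41.72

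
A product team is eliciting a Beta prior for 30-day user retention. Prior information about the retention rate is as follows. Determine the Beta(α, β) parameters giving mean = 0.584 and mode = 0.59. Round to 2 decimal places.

α = 17.52, β = 12.48

With s = α+β: μ = α/s and mode = (α−1)/(s−2). Eliminating α = μs,
μs − 1 = m(s−2) ⇒ s(μ−m) = 1−2m ⇒ s = -0.18/-0.006 = 30.0000.
So α = μs = 17.52, β = (1−μ)s = 12.48.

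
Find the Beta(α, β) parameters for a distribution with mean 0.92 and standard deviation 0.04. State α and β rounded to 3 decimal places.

α = 41.400, β = 3.600

Variance = 0.04² = 0.0016. The moment-matching identity α+β = μ(1−μ)/Var − 1 gives
α+β = 0.0736/0.0016 − 1 = 45.0000, so α = μ·45.0000 = 41.400 and β = (1−μ)·45.0000 = 3.600.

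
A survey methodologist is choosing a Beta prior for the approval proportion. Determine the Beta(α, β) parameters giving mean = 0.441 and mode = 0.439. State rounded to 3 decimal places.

α = 26.901, β = 34.099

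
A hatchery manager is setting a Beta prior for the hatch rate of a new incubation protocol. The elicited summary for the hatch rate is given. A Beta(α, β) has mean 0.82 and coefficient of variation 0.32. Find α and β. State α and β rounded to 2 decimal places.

σ = CV·μ = 0.32×0.82 = 0.26240, so σ² = 0.068854.
s+1 = μ(1−μ)/σ² = 0.1476/0.068854 = 2.1437, so s = α+β = 1.1437.
α = μs = 0.94, β = (1−μ)s = 0.21.

α = 0.94, β = 0.21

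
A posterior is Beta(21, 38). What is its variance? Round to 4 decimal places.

Var = αβ/[(α+β)²(α+β+1)] = (21×38)/(59²×60) = 798/208860 = 0.0038.

0.0038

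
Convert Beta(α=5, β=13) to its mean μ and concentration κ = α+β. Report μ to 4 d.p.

μ = 0.2778, κ = 18

κ = α+β = 5+13 = 18; μ = α/κ = 5/18 = 0.2778.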